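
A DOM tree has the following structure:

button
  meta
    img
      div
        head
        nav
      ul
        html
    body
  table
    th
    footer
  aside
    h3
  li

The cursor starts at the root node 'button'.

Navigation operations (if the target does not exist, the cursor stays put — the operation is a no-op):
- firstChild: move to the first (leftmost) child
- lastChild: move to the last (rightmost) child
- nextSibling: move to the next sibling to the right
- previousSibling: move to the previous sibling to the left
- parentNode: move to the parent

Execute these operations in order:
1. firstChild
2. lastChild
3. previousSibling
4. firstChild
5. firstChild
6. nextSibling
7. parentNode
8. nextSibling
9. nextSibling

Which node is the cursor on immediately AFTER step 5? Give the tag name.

Answer: head

Derivation:
After 1 (firstChild): meta
After 2 (lastChild): body
After 3 (previousSibling): img
After 4 (firstChild): div
After 5 (firstChild): head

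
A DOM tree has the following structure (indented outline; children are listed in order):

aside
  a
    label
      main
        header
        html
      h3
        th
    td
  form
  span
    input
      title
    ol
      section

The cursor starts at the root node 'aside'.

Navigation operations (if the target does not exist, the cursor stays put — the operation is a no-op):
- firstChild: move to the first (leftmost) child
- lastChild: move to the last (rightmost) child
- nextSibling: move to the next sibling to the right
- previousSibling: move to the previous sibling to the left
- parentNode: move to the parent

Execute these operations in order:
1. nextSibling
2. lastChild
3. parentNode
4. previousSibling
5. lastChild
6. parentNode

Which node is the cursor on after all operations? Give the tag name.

Answer: aside

Derivation:
After 1 (nextSibling): aside (no-op, stayed)
After 2 (lastChild): span
After 3 (parentNode): aside
After 4 (previousSibling): aside (no-op, stayed)
After 5 (lastChild): span
After 6 (parentNode): aside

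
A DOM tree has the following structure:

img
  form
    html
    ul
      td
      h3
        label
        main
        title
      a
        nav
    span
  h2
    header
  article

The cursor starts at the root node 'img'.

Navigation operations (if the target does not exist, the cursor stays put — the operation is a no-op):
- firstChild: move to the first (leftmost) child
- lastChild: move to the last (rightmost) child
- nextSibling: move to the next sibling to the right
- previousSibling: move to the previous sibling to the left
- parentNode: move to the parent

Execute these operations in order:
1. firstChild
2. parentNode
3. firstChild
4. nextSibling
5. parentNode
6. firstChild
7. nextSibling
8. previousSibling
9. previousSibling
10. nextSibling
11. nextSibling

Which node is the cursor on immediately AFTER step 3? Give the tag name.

After 1 (firstChild): form
After 2 (parentNode): img
After 3 (firstChild): form

Answer: form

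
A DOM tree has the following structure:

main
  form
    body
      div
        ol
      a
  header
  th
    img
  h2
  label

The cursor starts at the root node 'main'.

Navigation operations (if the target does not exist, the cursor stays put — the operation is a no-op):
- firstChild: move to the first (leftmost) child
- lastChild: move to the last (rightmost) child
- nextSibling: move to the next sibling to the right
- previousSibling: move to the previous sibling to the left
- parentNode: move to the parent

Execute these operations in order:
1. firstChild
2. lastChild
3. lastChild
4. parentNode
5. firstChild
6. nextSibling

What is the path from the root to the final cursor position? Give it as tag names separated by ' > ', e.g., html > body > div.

Answer: main > form > body > a

Derivation:
After 1 (firstChild): form
After 2 (lastChild): body
After 3 (lastChild): a
After 4 (parentNode): body
After 5 (firstChild): div
After 6 (nextSibling): a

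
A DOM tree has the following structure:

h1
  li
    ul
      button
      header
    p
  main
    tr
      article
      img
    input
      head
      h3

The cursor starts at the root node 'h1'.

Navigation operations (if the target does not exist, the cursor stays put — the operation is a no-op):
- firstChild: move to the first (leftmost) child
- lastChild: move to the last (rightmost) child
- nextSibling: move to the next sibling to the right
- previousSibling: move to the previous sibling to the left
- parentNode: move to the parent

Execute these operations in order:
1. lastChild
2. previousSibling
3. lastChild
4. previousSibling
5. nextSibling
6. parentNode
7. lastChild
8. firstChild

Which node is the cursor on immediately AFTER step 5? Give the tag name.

Answer: p

Derivation:
After 1 (lastChild): main
After 2 (previousSibling): li
After 3 (lastChild): p
After 4 (previousSibling): ul
After 5 (nextSibling): p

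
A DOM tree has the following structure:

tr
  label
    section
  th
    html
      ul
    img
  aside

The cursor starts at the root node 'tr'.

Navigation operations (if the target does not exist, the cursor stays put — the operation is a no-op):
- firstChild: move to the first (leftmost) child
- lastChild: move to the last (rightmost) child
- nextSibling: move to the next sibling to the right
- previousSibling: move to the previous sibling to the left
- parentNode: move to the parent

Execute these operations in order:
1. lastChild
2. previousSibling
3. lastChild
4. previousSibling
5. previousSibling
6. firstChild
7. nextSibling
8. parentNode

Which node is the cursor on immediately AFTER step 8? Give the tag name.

After 1 (lastChild): aside
After 2 (previousSibling): th
After 3 (lastChild): img
After 4 (previousSibling): html
After 5 (previousSibling): html (no-op, stayed)
After 6 (firstChild): ul
After 7 (nextSibling): ul (no-op, stayed)
After 8 (parentNode): html

Answer: html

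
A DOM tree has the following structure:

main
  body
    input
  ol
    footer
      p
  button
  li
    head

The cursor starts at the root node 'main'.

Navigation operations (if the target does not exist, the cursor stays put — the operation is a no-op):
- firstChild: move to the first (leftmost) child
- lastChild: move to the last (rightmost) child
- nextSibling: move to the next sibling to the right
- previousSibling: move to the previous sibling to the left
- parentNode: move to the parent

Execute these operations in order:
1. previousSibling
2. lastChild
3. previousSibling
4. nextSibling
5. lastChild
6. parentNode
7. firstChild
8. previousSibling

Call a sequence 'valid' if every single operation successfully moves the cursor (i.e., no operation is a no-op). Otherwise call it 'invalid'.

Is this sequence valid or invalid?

Answer: invalid

Derivation:
After 1 (previousSibling): main (no-op, stayed)
After 2 (lastChild): li
After 3 (previousSibling): button
After 4 (nextSibling): li
After 5 (lastChild): head
After 6 (parentNode): li
After 7 (firstChild): head
After 8 (previousSibling): head (no-op, stayed)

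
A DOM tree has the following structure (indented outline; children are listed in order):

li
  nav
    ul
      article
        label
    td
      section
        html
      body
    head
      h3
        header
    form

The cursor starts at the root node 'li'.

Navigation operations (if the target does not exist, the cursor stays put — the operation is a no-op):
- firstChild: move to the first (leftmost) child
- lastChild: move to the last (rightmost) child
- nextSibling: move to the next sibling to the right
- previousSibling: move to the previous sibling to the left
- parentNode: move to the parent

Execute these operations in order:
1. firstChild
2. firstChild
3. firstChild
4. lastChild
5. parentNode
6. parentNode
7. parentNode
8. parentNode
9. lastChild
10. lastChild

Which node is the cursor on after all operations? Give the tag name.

After 1 (firstChild): nav
After 2 (firstChild): ul
After 3 (firstChild): article
After 4 (lastChild): label
After 5 (parentNode): article
After 6 (parentNode): ul
After 7 (parentNode): nav
After 8 (parentNode): li
After 9 (lastChild): nav
After 10 (lastChild): form

Answer: form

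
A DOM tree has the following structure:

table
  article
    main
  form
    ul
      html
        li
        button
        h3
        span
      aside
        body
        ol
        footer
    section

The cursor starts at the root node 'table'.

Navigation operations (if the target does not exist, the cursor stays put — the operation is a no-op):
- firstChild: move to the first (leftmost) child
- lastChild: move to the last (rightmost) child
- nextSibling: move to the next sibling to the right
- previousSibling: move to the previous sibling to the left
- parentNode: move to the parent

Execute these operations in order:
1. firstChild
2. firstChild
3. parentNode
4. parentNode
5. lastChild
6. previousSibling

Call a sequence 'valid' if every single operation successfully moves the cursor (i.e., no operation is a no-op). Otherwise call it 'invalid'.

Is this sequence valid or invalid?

After 1 (firstChild): article
After 2 (firstChild): main
After 3 (parentNode): article
After 4 (parentNode): table
After 5 (lastChild): form
After 6 (previousSibling): article

Answer: valid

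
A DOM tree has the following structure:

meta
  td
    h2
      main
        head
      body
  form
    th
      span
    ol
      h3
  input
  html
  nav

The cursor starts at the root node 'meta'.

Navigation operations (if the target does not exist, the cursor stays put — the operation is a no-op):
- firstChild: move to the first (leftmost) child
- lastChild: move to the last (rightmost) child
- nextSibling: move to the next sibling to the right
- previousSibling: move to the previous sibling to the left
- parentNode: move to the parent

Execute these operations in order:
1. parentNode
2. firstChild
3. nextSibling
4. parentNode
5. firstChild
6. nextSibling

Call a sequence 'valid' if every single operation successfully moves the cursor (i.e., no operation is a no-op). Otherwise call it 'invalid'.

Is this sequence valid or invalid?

Answer: invalid

Derivation:
After 1 (parentNode): meta (no-op, stayed)
After 2 (firstChild): td
After 3 (nextSibling): form
After 4 (parentNode): meta
After 5 (firstChild): td
After 6 (nextSibling): form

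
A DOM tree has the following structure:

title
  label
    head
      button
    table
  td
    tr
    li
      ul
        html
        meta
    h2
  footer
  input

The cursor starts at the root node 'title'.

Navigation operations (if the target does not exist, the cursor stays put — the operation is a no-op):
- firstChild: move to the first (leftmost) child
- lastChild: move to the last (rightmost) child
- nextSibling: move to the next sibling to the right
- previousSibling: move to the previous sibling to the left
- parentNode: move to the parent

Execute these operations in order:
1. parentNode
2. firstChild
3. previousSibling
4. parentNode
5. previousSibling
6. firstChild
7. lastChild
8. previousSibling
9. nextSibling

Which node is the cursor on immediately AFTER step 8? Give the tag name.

Answer: head

Derivation:
After 1 (parentNode): title (no-op, stayed)
After 2 (firstChild): label
After 3 (previousSibling): label (no-op, stayed)
After 4 (parentNode): title
After 5 (previousSibling): title (no-op, stayed)
After 6 (firstChild): label
After 7 (lastChild): table
After 8 (previousSibling): head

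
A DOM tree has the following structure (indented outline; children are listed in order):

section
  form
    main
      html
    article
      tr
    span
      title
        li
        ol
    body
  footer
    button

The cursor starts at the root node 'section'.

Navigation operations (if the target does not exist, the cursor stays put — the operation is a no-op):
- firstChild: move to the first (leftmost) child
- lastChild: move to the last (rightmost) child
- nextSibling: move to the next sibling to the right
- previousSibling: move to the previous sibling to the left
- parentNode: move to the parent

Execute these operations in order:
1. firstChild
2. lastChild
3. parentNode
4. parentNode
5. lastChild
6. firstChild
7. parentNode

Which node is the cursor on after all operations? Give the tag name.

After 1 (firstChild): form
After 2 (lastChild): body
After 3 (parentNode): form
After 4 (parentNode): section
After 5 (lastChild): footer
After 6 (firstChild): button
After 7 (parentNode): footer

Answer: footer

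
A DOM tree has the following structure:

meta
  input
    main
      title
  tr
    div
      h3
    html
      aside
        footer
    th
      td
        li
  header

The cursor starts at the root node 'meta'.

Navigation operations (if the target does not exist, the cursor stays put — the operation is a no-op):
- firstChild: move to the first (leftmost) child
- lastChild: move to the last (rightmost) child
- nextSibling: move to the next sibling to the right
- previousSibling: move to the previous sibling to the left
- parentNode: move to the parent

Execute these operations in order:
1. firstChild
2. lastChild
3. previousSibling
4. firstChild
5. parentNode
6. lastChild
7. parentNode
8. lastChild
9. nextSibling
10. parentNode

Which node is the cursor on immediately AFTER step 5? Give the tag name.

After 1 (firstChild): input
After 2 (lastChild): main
After 3 (previousSibling): main (no-op, stayed)
After 4 (firstChild): title
After 5 (parentNode): main

Answer: main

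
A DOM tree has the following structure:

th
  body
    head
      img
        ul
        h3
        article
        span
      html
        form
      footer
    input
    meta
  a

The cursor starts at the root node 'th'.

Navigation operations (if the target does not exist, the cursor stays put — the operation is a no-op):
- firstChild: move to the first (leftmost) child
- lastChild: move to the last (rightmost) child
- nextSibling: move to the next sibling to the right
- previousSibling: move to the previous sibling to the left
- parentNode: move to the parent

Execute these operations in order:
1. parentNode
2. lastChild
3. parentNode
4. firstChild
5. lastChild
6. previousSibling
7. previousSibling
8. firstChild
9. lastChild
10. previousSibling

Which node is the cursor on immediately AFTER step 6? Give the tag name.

Answer: input

Derivation:
After 1 (parentNode): th (no-op, stayed)
After 2 (lastChild): a
After 3 (parentNode): th
After 4 (firstChild): body
After 5 (lastChild): meta
After 6 (previousSibling): input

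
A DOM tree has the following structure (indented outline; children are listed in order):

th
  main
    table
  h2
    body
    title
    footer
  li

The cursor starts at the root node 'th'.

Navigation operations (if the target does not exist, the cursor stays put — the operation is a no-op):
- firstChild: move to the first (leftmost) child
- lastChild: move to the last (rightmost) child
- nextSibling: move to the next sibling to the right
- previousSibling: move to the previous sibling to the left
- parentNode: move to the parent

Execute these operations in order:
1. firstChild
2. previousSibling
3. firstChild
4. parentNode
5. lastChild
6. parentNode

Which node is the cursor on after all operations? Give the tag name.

Answer: main

Derivation:
After 1 (firstChild): main
After 2 (previousSibling): main (no-op, stayed)
After 3 (firstChild): table
After 4 (parentNode): main
After 5 (lastChild): table
After 6 (parentNode): main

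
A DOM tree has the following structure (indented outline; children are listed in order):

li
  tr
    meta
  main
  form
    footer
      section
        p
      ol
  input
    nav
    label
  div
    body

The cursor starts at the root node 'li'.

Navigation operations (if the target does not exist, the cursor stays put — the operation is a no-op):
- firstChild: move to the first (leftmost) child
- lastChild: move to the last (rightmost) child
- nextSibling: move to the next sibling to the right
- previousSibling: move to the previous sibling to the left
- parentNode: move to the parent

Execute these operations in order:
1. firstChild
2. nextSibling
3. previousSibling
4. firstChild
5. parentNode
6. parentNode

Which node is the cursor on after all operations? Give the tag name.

Answer: li

Derivation:
After 1 (firstChild): tr
After 2 (nextSibling): main
After 3 (previousSibling): tr
After 4 (firstChild): meta
After 5 (parentNode): tr
After 6 (parentNode): li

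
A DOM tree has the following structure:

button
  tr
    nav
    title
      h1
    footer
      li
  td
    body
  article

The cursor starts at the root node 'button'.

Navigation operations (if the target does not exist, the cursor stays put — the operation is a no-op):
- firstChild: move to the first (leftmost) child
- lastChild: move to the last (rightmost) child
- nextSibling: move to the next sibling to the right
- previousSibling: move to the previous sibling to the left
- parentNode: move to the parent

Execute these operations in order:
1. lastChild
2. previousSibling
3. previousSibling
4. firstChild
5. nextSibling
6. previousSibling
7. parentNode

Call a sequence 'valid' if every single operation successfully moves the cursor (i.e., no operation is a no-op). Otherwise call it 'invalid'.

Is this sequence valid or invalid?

After 1 (lastChild): article
After 2 (previousSibling): td
After 3 (previousSibling): tr
After 4 (firstChild): nav
After 5 (nextSibling): title
After 6 (previousSibling): nav
After 7 (parentNode): tr

Answer: valid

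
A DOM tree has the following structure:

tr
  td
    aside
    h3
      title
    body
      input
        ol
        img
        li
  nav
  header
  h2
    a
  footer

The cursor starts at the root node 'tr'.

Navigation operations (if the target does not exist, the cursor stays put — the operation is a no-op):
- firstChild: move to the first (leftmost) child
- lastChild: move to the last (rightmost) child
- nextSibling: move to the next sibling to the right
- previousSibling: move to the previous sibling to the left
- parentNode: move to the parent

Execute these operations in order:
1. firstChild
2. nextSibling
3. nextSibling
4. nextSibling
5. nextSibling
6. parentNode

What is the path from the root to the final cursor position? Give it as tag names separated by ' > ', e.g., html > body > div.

Answer: tr

Derivation:
After 1 (firstChild): td
After 2 (nextSibling): nav
After 3 (nextSibling): header
After 4 (nextSibling): h2
After 5 (nextSibling): footer
After 6 (parentNode): tr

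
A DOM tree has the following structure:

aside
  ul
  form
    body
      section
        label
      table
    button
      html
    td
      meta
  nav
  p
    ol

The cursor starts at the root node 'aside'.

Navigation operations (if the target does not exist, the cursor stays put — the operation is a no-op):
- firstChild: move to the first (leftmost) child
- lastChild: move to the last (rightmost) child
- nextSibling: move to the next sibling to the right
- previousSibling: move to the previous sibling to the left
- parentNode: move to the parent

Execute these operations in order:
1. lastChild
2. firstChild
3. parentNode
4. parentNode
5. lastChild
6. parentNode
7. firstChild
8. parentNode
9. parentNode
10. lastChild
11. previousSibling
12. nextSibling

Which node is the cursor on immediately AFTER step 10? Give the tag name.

After 1 (lastChild): p
After 2 (firstChild): ol
After 3 (parentNode): p
After 4 (parentNode): aside
After 5 (lastChild): p
After 6 (parentNode): aside
After 7 (firstChild): ul
After 8 (parentNode): aside
After 9 (parentNode): aside (no-op, stayed)
After 10 (lastChild): p

Answer: p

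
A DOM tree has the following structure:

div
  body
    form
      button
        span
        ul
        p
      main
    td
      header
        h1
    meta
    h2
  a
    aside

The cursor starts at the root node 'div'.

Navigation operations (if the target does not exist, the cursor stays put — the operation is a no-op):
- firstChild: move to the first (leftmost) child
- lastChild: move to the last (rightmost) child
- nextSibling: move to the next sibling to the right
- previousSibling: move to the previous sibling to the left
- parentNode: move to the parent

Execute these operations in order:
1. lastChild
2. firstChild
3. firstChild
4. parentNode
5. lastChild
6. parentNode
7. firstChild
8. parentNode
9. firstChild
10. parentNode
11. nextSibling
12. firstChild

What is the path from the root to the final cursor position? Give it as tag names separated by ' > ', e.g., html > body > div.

Answer: div > a > aside

Derivation:
After 1 (lastChild): a
After 2 (firstChild): aside
After 3 (firstChild): aside (no-op, stayed)
After 4 (parentNode): a
After 5 (lastChild): aside
After 6 (parentNode): a
After 7 (firstChild): aside
After 8 (parentNode): a
After 9 (firstChild): aside
After 10 (parentNode): a
After 11 (nextSibling): a (no-op, stayed)
After 12 (firstChild): aside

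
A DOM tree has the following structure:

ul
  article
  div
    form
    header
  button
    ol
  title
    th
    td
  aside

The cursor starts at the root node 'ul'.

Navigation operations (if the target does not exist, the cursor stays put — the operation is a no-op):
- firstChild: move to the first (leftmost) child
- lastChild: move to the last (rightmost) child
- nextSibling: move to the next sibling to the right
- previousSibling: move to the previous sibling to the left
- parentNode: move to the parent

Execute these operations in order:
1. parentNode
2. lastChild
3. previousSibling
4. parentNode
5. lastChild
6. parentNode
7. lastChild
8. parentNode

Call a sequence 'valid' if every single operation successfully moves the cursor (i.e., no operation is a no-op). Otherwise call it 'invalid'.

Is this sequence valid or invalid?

Answer: invalid

Derivation:
After 1 (parentNode): ul (no-op, stayed)
After 2 (lastChild): aside
After 3 (previousSibling): title
After 4 (parentNode): ul
After 5 (lastChild): aside
After 6 (parentNode): ul
After 7 (lastChild): aside
After 8 (parentNode): ul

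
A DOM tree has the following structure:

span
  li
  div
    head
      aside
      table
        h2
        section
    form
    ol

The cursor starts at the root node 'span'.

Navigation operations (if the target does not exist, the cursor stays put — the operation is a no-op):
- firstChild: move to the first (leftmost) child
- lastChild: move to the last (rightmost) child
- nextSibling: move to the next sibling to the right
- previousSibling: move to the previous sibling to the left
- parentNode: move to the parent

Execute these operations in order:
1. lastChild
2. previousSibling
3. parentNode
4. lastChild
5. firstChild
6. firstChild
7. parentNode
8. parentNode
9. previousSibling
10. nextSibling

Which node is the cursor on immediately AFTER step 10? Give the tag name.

Answer: div

Derivation:
After 1 (lastChild): div
After 2 (previousSibling): li
After 3 (parentNode): span
After 4 (lastChild): div
After 5 (firstChild): head
After 6 (firstChild): aside
After 7 (parentNode): head
After 8 (parentNode): div
After 9 (previousSibling): li
After 10 (nextSibling): div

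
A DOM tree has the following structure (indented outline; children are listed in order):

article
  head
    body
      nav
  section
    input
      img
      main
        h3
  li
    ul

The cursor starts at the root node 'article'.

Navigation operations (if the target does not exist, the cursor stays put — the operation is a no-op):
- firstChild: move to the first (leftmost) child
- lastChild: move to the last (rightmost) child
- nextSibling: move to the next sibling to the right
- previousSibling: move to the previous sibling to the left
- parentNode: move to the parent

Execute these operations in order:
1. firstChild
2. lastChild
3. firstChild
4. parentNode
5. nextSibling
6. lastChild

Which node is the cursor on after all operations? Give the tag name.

After 1 (firstChild): head
After 2 (lastChild): body
After 3 (firstChild): nav
After 4 (parentNode): body
After 5 (nextSibling): body (no-op, stayed)
After 6 (lastChild): nav

Answer: nav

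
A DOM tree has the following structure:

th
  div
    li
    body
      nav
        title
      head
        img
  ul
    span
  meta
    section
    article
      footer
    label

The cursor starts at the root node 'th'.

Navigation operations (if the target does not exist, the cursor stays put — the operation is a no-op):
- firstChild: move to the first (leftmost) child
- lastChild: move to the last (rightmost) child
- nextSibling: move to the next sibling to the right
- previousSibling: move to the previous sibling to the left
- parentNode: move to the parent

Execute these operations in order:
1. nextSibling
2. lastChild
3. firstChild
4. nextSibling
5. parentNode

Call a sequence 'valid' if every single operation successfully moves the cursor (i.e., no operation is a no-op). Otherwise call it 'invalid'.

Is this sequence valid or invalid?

Answer: invalid

Derivation:
After 1 (nextSibling): th (no-op, stayed)
After 2 (lastChild): meta
After 3 (firstChild): section
After 4 (nextSibling): article
After 5 (parentNode): meta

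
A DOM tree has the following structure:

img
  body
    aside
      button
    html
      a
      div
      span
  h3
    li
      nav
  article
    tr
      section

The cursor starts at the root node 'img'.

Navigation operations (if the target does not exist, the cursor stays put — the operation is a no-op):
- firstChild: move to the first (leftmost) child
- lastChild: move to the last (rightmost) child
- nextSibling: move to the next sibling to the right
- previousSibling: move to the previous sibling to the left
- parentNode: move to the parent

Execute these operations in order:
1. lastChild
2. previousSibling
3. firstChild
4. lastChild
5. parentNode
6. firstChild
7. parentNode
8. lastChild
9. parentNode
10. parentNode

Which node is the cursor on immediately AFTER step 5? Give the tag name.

Answer: li

Derivation:
After 1 (lastChild): article
After 2 (previousSibling): h3
After 3 (firstChild): li
After 4 (lastChild): nav
After 5 (parentNode): li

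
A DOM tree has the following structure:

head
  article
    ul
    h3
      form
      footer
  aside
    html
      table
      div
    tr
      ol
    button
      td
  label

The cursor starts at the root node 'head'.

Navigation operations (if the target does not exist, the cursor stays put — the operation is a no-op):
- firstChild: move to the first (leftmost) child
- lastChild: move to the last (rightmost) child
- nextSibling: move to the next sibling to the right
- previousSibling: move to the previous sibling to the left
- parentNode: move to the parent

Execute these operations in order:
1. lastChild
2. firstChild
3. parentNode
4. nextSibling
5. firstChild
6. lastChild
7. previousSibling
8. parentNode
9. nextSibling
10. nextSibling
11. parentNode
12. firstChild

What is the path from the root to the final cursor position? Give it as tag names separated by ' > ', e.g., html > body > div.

After 1 (lastChild): label
After 2 (firstChild): label (no-op, stayed)
After 3 (parentNode): head
After 4 (nextSibling): head (no-op, stayed)
After 5 (firstChild): article
After 6 (lastChild): h3
After 7 (previousSibling): ul
After 8 (parentNode): article
After 9 (nextSibling): aside
After 10 (nextSibling): label
After 11 (parentNode): head
After 12 (firstChild): article

Answer: head > article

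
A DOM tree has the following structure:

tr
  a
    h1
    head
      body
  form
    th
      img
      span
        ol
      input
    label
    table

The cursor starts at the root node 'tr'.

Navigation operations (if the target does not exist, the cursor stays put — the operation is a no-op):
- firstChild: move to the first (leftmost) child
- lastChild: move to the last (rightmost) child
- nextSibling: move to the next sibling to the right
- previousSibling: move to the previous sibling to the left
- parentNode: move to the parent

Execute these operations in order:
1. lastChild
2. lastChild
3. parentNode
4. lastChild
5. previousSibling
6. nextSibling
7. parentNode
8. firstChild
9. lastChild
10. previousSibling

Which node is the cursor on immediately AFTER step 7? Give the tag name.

After 1 (lastChild): form
After 2 (lastChild): table
After 3 (parentNode): form
After 4 (lastChild): table
After 5 (previousSibling): label
After 6 (nextSibling): table
After 7 (parentNode): form

Answer: form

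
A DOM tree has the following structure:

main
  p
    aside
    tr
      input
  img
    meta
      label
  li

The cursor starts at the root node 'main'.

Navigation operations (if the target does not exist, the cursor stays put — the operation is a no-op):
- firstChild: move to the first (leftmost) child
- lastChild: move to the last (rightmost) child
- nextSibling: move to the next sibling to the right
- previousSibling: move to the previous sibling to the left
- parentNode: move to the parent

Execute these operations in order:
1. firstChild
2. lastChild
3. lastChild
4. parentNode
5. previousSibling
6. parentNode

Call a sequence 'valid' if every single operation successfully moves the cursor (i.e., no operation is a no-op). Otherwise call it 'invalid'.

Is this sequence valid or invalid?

Answer: valid

Derivation:
After 1 (firstChild): p
After 2 (lastChild): tr
After 3 (lastChild): input
After 4 (parentNode): tr
After 5 (previousSibling): aside
After 6 (parentNode): p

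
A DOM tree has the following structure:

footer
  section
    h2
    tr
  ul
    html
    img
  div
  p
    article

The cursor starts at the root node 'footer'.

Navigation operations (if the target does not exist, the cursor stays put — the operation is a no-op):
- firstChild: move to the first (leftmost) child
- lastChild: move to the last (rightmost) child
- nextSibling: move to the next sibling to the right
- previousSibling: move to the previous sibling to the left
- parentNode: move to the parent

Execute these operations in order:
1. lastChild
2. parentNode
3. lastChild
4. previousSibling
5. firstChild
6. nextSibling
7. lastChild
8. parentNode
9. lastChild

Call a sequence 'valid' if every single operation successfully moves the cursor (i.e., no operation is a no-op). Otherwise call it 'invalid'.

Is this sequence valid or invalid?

After 1 (lastChild): p
After 2 (parentNode): footer
After 3 (lastChild): p
After 4 (previousSibling): div
After 5 (firstChild): div (no-op, stayed)
After 6 (nextSibling): p
After 7 (lastChild): article
After 8 (parentNode): p
After 9 (lastChild): article

Answer: invalid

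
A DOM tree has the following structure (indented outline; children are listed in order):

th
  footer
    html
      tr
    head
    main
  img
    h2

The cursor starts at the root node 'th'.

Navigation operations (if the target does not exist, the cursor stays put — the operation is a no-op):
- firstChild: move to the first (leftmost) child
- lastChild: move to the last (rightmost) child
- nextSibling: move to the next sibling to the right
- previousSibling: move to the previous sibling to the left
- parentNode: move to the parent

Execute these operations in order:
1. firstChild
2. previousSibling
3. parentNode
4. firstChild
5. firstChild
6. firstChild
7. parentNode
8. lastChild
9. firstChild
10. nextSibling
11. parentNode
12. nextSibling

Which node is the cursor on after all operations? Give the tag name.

Answer: head

Derivation:
After 1 (firstChild): footer
After 2 (previousSibling): footer (no-op, stayed)
After 3 (parentNode): th
After 4 (firstChild): footer
After 5 (firstChild): html
After 6 (firstChild): tr
After 7 (parentNode): html
After 8 (lastChild): tr
After 9 (firstChild): tr (no-op, stayed)
After 10 (nextSibling): tr (no-op, stayed)
After 11 (parentNode): html
After 12 (nextSibling): head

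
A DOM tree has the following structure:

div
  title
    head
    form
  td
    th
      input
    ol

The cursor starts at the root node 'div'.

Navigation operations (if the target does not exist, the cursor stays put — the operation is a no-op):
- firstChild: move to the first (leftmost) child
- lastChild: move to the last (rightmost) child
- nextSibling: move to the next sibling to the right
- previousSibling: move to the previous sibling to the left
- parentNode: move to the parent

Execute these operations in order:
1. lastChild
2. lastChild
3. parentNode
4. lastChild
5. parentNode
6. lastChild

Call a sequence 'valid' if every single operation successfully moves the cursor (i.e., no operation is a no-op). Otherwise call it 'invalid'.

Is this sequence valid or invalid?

After 1 (lastChild): td
After 2 (lastChild): ol
After 3 (parentNode): td
After 4 (lastChild): ol
After 5 (parentNode): td
After 6 (lastChild): ol

Answer: valid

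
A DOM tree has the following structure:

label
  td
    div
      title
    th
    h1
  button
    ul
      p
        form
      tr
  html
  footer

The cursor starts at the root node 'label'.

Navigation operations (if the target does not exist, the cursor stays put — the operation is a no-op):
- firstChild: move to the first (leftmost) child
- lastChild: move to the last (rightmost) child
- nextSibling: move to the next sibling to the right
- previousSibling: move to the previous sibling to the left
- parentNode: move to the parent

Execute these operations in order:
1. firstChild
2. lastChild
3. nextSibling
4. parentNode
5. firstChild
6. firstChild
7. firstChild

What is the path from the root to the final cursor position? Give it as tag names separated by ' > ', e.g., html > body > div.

Answer: label > td > div > title

Derivation:
After 1 (firstChild): td
After 2 (lastChild): h1
After 3 (nextSibling): h1 (no-op, stayed)
After 4 (parentNode): td
After 5 (firstChild): div
After 6 (firstChild): title
After 7 (firstChild): title (no-op, stayed)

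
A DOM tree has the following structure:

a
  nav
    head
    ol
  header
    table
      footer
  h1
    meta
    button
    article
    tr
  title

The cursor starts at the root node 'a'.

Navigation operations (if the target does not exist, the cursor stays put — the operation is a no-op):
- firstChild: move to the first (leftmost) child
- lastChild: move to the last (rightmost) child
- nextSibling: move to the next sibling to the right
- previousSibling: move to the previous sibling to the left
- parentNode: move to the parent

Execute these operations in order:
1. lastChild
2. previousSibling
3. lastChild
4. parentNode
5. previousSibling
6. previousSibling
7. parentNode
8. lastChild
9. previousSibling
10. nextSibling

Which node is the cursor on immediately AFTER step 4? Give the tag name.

Answer: h1

Derivation:
After 1 (lastChild): title
After 2 (previousSibling): h1
After 3 (lastChild): tr
After 4 (parentNode): h1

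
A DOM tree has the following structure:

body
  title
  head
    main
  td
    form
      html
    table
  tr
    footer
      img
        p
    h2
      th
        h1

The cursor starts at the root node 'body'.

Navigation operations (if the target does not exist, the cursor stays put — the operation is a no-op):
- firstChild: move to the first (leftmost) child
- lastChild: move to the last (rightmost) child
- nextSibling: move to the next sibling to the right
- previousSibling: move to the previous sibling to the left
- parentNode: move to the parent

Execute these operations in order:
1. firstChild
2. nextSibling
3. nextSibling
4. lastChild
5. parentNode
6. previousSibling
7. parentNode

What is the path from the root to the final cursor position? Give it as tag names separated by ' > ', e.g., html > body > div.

After 1 (firstChild): title
After 2 (nextSibling): head
After 3 (nextSibling): td
After 4 (lastChild): table
After 5 (parentNode): td
After 6 (previousSibling): head
After 7 (parentNode): body

Answer: body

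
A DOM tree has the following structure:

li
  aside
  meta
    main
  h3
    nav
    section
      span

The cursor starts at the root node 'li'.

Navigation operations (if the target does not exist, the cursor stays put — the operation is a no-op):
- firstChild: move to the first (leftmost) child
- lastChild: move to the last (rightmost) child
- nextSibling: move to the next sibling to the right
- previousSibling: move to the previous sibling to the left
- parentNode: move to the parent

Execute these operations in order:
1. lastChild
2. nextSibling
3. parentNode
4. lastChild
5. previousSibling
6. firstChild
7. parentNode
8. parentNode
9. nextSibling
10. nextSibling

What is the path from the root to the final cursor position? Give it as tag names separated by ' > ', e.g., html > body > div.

After 1 (lastChild): h3
After 2 (nextSibling): h3 (no-op, stayed)
After 3 (parentNode): li
After 4 (lastChild): h3
After 5 (previousSibling): meta
After 6 (firstChild): main
After 7 (parentNode): meta
After 8 (parentNode): li
After 9 (nextSibling): li (no-op, stayed)
After 10 (nextSibling): li (no-op, stayed)

Answer: li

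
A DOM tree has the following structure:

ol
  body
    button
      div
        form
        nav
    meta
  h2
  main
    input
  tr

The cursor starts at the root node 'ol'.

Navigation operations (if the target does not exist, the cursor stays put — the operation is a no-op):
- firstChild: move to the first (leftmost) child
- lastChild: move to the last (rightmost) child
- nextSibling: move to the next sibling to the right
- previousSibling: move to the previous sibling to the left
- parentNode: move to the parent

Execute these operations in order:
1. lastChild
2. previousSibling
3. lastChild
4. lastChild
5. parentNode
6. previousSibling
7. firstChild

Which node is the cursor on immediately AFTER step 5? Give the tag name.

Answer: main

Derivation:
After 1 (lastChild): tr
After 2 (previousSibling): main
After 3 (lastChild): input
After 4 (lastChild): input (no-op, stayed)
After 5 (parentNode): main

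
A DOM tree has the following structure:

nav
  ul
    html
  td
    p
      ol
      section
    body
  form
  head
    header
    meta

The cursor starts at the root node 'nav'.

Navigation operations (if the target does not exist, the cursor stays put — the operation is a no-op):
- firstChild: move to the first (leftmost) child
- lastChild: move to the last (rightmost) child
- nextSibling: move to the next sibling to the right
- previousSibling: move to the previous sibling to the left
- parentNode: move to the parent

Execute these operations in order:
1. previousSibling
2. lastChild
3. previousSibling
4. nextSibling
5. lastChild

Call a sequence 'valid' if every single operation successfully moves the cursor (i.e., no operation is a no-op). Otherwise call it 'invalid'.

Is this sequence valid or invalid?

After 1 (previousSibling): nav (no-op, stayed)
After 2 (lastChild): head
After 3 (previousSibling): form
After 4 (nextSibling): head
After 5 (lastChild): meta

Answer: invalid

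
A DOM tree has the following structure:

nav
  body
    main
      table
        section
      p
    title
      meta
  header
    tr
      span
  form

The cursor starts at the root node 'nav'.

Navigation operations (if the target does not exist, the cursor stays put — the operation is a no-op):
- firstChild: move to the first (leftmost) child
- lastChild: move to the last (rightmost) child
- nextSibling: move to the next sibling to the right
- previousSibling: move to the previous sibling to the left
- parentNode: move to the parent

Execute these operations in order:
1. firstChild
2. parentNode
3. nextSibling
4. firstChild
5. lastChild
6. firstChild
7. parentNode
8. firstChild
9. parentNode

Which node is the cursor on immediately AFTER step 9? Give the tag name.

Answer: title

Derivation:
After 1 (firstChild): body
After 2 (parentNode): nav
After 3 (nextSibling): nav (no-op, stayed)
After 4 (firstChild): body
After 5 (lastChild): title
After 6 (firstChild): meta
After 7 (parentNode): title
After 8 (firstChild): meta
After 9 (parentNode): title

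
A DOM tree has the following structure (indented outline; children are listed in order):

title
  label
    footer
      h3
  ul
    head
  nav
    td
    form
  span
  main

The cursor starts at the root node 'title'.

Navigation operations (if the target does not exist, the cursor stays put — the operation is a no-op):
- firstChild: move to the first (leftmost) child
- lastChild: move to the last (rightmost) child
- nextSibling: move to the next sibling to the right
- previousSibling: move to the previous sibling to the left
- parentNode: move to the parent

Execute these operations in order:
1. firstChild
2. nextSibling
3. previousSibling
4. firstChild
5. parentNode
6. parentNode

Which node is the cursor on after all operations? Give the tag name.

Answer: title

Derivation:
After 1 (firstChild): label
After 2 (nextSibling): ul
After 3 (previousSibling): label
After 4 (firstChild): footer
After 5 (parentNode): label
After 6 (parentNode): title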